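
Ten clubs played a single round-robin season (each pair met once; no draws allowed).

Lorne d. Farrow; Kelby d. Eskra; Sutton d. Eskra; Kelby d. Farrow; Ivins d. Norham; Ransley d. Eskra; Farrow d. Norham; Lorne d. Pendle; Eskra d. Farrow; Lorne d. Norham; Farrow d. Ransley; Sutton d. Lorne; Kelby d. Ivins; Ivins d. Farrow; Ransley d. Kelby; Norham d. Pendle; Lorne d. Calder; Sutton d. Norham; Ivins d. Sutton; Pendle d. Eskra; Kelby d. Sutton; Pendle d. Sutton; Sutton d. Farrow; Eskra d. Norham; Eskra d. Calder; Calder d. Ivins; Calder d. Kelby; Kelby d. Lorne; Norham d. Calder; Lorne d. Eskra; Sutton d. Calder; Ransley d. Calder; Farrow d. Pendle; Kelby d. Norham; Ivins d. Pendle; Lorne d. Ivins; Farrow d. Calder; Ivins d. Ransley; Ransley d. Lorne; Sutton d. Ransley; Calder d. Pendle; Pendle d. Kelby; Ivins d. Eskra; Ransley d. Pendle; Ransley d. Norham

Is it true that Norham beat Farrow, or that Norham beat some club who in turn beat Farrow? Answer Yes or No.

Norham did not beat Farrow directly.
Norham beat Pendle, Calder, but each of them lost to Farrow. No two-step path.

No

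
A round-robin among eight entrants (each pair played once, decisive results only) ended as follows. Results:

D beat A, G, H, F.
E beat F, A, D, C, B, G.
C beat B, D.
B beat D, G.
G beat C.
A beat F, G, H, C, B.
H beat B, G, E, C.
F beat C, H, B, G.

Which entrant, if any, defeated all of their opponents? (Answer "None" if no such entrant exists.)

None

Highest win total is E with 6 (out of 7 possible).
E lost to H, so no entrant went undefeated.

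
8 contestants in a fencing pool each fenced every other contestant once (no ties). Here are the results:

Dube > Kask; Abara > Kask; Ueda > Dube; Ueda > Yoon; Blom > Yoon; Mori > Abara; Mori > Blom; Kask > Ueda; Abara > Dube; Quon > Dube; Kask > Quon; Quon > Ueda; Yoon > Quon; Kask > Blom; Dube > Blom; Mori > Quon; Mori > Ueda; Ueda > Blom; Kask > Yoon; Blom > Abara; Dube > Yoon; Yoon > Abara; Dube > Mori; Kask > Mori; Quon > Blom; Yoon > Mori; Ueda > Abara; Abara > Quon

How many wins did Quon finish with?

Quon's results: beat Ueda, Dube, Blom; lost to Mori, Kask, Abara, Yoon.
That is 3 wins.

3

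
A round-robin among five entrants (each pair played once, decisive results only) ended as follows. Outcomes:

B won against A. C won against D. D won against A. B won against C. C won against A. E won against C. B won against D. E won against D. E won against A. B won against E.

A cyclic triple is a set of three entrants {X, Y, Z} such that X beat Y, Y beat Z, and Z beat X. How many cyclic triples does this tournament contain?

0

Of the C(5,3) = 10 triples, the cyclic ones are: none.
That is 0.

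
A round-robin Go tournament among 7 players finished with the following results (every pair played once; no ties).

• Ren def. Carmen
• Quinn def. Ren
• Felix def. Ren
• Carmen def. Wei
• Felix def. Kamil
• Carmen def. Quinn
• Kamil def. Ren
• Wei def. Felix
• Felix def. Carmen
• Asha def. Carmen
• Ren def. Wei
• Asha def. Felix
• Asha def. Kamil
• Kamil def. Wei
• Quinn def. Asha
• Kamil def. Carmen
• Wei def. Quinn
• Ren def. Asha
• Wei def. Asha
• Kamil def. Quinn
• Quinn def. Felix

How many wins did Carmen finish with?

2

Carmen's results: beat Wei, Quinn; lost to Kamil, Felix, Asha, Ren.
That is 2 wins.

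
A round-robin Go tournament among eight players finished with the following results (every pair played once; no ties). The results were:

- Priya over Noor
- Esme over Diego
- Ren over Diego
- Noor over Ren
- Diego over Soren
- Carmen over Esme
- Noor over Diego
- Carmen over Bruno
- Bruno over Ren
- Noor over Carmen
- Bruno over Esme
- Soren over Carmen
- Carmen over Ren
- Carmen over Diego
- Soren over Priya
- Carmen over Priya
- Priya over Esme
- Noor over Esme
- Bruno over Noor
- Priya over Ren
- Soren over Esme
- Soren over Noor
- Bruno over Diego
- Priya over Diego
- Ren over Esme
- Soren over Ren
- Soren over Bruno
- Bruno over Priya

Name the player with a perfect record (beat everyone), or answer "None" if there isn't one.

None

Highest win total is Soren with 6 (out of 7 possible).
Soren lost to Diego, so no player went undefeated.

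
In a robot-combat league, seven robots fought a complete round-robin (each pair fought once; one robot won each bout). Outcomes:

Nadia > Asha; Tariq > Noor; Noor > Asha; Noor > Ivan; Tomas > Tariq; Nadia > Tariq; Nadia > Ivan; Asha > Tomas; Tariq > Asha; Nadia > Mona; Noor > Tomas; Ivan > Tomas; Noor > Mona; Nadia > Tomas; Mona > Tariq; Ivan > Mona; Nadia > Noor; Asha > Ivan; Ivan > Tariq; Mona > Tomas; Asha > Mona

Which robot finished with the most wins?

Win totals: Asha 3, Tomas 1, Tariq 2, Nadia 6, Noor 4, Ivan 3, Mona 2.
Nadia leads with 6 wins (next highest: 4).

Nadia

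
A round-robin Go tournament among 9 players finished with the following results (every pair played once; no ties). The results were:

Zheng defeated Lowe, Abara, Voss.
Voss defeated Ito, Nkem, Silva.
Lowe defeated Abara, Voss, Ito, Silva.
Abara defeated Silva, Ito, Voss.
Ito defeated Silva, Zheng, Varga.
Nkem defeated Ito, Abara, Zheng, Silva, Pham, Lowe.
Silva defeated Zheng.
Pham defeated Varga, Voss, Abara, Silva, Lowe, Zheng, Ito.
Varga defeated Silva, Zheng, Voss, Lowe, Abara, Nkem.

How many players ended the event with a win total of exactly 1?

Win totals: Pham 7, Abara 3, Ito 3, Nkem 6, Lowe 4, Silva 1, Varga 6, Voss 3, Zheng 3.
Exactly 1: Silva — 1 player.

1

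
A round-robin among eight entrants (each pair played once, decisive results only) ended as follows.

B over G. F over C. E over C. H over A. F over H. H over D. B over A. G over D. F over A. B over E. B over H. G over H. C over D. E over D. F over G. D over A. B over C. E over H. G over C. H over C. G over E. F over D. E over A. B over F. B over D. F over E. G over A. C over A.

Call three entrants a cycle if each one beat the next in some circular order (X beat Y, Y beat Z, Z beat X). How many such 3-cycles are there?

0

Win totals: A 0, B 7, C 2, D 1, E 4, F 6, G 5, H 3.
An entrant with w wins dominates both others in C(w,2) triples; summing gives 0 + 21 + 1 + 0 + 6 + 15 + 10 + 3 = 56 transitive triples.
Total triples C(8,3) = 56, so cyclic triples = 56 − 56 = 0.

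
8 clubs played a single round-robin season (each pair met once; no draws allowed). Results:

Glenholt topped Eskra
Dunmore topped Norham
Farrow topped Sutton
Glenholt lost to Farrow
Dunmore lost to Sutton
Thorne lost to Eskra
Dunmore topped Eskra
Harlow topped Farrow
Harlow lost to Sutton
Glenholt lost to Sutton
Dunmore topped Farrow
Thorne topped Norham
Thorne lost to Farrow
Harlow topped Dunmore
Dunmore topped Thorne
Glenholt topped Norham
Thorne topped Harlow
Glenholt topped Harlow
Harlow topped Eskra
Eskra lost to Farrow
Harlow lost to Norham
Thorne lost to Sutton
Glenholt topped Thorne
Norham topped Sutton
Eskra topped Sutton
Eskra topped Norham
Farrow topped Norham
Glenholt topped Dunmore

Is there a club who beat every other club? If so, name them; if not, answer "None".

Highest win total is Glenholt with 5 (out of 7 possible).
Glenholt lost to Sutton, Farrow, so no club went undefeated.

None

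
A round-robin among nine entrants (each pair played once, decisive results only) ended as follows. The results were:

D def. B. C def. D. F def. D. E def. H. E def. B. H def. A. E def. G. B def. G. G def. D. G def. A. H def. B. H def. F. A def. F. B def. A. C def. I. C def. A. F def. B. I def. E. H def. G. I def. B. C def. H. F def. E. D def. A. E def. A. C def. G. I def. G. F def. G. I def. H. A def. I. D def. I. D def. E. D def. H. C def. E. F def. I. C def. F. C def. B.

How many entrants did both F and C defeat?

5

F beat: B, D, E, G, I.
C beat: A, B, D, E, F, G, H, I.
Both beat: B, D, E, G, I — 5.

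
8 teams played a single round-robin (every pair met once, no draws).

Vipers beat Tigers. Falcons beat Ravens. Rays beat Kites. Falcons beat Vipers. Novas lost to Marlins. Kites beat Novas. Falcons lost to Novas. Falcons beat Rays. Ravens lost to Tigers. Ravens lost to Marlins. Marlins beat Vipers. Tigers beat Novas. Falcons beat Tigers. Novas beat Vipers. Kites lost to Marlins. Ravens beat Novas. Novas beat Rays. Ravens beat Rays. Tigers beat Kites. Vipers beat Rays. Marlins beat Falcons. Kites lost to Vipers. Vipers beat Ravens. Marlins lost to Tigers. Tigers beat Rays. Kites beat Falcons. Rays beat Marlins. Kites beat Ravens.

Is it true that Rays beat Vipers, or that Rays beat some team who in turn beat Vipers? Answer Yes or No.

Rays did not beat Vipers directly.
Rays beat Kites, Marlins. Of those, Marlins beat Vipers.

Yes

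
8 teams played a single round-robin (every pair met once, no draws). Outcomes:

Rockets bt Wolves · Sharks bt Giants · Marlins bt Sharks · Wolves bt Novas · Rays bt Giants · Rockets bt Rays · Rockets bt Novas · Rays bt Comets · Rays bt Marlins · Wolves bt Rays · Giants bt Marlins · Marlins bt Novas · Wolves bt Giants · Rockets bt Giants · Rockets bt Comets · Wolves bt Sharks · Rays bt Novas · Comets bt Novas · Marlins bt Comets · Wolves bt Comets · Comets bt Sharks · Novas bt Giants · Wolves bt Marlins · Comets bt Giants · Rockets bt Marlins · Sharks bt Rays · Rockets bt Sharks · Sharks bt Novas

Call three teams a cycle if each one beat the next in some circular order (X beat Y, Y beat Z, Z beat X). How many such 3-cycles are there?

5

Win totals: Wolves 6, Novas 1, Comets 3, Giants 1, Rockets 7, Marlins 3, Rays 4, Sharks 3.
A team with w wins dominates both others in C(w,2) triples; summing gives 15 + 0 + 3 + 0 + 21 + 3 + 6 + 3 = 51 transitive triples.
Total triples C(8,3) = 56, so cyclic triples = 56 − 51 = 5.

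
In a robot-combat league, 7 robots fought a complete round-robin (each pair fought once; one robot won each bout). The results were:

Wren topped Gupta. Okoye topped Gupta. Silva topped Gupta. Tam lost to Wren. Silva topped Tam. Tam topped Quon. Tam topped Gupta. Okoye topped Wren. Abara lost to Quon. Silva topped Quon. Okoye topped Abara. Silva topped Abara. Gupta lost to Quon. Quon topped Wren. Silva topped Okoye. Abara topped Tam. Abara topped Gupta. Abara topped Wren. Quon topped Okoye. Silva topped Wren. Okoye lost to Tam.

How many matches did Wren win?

2

Wren's results: beat Tam, Gupta; lost to Silva, Quon, Okoye, Abara.
That is 2 wins.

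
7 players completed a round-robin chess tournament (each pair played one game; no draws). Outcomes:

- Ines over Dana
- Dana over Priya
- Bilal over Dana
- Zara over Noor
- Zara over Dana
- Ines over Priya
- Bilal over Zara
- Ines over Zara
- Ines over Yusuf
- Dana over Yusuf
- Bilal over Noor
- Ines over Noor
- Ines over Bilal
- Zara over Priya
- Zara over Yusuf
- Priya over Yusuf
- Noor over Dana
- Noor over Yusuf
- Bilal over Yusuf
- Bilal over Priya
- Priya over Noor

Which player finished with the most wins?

Ines

Win totals: Bilal 5, Priya 2, Dana 2, Zara 4, Ines 6, Noor 2, Yusuf 0.
Ines leads with 6 wins (next highest: 5).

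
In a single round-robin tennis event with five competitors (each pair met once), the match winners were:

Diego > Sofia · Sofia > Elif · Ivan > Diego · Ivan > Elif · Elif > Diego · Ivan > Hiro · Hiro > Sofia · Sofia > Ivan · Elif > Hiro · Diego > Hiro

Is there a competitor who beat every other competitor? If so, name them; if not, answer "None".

Highest win total is Ivan with 3 (out of 4 possible).
Ivan lost to Sofia, so no competitor went undefeated.

None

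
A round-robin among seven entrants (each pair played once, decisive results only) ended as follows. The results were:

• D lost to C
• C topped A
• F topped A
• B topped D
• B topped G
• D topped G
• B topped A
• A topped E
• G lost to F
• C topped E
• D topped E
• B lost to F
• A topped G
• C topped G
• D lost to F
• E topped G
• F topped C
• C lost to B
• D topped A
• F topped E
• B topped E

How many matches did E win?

E's results: beat G; lost to A, B, C, D, F.
That is 1 win.

1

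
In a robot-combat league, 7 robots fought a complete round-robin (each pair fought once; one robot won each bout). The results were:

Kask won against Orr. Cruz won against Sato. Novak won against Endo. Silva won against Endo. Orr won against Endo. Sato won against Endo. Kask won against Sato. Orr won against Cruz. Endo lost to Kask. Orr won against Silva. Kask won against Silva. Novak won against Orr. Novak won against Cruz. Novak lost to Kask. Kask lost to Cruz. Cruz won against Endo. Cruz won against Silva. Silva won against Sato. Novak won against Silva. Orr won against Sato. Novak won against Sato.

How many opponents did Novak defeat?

Novak's results: beat Endo, Sato, Orr, Cruz, Silva; lost to Kask.
That is 5 wins.

5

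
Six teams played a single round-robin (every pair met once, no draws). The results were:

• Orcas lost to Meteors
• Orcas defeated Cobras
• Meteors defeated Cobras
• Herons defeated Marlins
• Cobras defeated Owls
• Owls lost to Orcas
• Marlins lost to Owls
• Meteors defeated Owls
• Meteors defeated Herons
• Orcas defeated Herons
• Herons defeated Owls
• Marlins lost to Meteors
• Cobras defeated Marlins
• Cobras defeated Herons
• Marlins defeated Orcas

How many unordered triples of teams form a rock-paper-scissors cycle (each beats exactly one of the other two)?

Of the C(6,3) = 20 triples, the cyclic ones are: {Owls, Orcas, Marlins}; {Herons, Orcas, Marlins}; {Orcas, Marlins, Cobras}.
That is 3.

3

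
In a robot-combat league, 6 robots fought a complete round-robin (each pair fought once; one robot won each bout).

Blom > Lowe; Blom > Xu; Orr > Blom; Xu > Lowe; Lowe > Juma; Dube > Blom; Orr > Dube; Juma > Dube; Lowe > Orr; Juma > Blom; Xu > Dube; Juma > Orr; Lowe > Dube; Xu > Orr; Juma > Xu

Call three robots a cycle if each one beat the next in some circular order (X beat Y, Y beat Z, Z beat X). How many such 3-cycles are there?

6

Of the C(6,3) = 20 triples, the cyclic ones are: {Juma, Xu, Lowe}; {Juma, Lowe, Blom}; {Xu, Orr, Blom}; {Xu, Blom, Dube}; {Lowe, Orr, Blom}; {Lowe, Blom, Dube}.
That is 6.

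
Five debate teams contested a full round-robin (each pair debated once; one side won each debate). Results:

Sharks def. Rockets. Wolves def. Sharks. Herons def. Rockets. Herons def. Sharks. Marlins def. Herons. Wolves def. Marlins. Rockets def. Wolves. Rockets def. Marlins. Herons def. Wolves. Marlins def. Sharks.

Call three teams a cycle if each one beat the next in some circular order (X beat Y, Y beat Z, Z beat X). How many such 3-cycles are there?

Win totals: Wolves 2, Sharks 1, Rockets 2, Herons 3, Marlins 2.
A team with w wins dominates both others in C(w,2) triples; summing gives 1 + 0 + 1 + 3 + 1 = 6 transitive triples.
Total triples C(5,3) = 10, so cyclic triples = 10 − 6 = 4.

4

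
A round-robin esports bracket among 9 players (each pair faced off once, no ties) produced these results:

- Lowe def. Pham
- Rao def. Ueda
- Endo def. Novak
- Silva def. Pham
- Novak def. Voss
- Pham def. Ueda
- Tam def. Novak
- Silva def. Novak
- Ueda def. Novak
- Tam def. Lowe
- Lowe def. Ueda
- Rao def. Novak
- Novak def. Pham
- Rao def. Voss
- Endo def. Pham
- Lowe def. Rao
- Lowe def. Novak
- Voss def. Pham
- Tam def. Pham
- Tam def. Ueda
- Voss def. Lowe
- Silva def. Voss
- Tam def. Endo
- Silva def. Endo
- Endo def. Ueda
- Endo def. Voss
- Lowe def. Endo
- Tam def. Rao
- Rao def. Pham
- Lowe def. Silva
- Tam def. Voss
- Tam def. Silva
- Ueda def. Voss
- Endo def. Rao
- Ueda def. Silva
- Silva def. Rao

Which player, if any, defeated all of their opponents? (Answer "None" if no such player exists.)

Tam

Tam has 8 wins out of 8 opponents — a perfect record.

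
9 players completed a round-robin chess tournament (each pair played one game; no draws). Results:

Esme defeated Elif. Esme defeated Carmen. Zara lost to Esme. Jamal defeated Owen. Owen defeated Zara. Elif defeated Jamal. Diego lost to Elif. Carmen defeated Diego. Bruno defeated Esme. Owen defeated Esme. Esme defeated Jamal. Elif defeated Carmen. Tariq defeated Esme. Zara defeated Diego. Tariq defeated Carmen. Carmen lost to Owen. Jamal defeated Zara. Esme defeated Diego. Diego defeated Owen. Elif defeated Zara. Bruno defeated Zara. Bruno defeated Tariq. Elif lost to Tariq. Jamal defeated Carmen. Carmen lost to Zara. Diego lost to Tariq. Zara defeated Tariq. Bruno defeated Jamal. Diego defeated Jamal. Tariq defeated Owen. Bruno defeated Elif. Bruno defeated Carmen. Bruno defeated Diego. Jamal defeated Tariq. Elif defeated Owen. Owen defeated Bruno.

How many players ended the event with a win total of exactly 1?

1

Win totals: Elif 5, Diego 2, Jamal 4, Zara 3, Owen 4, Bruno 7, Tariq 5, Carmen 1, Esme 5.
Exactly 1: Carmen — 1 player.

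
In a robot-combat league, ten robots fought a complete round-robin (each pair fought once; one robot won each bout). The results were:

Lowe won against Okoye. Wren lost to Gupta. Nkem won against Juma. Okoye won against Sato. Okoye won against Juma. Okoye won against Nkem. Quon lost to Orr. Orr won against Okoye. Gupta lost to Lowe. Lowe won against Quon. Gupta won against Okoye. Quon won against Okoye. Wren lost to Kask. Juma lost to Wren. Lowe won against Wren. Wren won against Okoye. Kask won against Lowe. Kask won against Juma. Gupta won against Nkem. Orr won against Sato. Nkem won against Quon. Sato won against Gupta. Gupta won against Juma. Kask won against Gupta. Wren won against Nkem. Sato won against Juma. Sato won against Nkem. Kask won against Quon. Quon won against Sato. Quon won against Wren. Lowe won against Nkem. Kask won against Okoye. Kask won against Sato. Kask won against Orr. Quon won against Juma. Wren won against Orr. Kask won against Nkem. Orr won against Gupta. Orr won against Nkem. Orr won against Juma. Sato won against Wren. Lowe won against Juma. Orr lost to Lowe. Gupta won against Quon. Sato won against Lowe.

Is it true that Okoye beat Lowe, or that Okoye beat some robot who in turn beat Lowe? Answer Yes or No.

Yes

Okoye did not beat Lowe directly.
Okoye beat Nkem, Juma, Sato. Of those, Sato beat Lowe.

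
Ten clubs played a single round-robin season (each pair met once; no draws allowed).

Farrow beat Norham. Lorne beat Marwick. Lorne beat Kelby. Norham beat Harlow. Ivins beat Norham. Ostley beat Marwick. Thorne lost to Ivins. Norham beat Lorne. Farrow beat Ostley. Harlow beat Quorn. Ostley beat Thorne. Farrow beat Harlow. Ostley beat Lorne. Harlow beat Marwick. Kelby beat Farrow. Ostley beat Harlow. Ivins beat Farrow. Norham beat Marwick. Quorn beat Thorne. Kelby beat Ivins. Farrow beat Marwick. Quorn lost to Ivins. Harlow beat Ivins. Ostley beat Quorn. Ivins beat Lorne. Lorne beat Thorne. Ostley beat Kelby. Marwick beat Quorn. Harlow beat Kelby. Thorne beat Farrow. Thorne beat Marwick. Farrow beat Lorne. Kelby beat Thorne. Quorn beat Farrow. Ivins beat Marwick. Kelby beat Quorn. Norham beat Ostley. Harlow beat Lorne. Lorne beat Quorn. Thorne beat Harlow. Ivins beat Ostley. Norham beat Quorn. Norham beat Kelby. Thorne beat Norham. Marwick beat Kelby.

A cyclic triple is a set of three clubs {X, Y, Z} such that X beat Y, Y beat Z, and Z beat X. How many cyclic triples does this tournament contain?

29

Win totals: Harlow 5, Marwick 2, Ivins 7, Ostley 6, Norham 6, Quorn 2, Kelby 4, Farrow 5, Lorne 4, Thorne 4.
A club with w wins dominates both others in C(w,2) triples; summing gives 10 + 1 + 21 + 15 + 15 + 1 + 6 + 10 + 6 + 6 = 91 transitive triples.
Total triples C(10,3) = 120, so cyclic triples = 120 − 91 = 29.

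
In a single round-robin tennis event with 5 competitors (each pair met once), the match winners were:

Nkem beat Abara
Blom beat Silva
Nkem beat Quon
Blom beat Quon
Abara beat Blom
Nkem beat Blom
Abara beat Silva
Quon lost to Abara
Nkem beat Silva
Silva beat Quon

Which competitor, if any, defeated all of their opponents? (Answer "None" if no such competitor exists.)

Nkem has 4 wins out of 4 opponents — a perfect record.

Nkem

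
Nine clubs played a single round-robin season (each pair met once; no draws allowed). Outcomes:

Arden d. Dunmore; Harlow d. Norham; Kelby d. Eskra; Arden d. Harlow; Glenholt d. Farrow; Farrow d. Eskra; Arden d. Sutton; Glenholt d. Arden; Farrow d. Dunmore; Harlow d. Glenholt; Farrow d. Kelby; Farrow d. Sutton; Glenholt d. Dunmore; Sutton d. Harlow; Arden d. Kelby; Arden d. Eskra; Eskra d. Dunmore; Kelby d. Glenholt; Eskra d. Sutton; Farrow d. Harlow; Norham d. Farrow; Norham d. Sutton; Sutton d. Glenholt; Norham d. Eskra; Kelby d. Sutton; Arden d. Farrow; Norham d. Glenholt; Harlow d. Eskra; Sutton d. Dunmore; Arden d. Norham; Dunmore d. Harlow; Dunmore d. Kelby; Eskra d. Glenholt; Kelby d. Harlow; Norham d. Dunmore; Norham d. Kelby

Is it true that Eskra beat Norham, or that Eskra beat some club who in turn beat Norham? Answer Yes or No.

Eskra did not beat Norham directly.
Eskra beat Dunmore, Glenholt, Sutton, but each of them lost to Norham. No two-step path.

No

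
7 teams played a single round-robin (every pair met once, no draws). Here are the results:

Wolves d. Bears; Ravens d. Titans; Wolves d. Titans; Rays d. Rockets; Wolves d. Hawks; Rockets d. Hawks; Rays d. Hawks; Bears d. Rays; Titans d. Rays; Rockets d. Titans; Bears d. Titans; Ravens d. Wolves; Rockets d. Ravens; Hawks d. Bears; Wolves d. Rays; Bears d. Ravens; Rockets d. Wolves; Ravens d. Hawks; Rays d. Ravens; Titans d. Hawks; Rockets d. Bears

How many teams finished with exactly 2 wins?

1

Win totals: Wolves 4, Hawks 1, Ravens 3, Rockets 5, Rays 3, Bears 3, Titans 2.
Exactly 2: Titans — 1 team.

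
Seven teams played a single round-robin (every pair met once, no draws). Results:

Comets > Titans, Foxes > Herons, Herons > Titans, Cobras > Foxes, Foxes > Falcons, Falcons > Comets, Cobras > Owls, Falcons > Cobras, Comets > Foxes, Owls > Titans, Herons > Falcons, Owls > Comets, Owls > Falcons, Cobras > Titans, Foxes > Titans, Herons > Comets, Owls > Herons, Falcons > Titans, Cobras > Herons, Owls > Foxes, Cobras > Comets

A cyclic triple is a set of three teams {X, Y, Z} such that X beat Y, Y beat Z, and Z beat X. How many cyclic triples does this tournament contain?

5

Win totals: Herons 3, Cobras 5, Foxes 3, Comets 2, Falcons 3, Owls 5, Titans 0.
A team with w wins dominates both others in C(w,2) triples; summing gives 3 + 10 + 3 + 1 + 3 + 10 + 0 = 30 transitive triples.
Total triples C(7,3) = 35, so cyclic triples = 35 − 30 = 5.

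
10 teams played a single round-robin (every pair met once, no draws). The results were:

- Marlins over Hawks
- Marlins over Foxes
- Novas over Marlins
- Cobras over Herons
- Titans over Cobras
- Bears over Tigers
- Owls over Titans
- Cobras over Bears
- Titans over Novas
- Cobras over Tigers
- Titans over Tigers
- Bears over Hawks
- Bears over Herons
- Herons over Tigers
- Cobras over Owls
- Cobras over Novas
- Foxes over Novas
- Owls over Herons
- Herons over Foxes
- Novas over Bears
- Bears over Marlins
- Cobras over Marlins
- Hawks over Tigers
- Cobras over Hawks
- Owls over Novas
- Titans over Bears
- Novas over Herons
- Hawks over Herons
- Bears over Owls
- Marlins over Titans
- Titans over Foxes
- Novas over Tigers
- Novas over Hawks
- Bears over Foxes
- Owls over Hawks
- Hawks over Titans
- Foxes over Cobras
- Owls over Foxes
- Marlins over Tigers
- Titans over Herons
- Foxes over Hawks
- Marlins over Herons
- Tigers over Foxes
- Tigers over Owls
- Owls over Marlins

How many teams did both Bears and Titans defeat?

3

Bears beat: Tigers, Hawks, Foxes, Owls, Marlins, Herons.
Titans beat: Bears, Tigers, Novas, Cobras, Foxes, Herons.
Both beat: Tigers, Foxes, Herons — 3.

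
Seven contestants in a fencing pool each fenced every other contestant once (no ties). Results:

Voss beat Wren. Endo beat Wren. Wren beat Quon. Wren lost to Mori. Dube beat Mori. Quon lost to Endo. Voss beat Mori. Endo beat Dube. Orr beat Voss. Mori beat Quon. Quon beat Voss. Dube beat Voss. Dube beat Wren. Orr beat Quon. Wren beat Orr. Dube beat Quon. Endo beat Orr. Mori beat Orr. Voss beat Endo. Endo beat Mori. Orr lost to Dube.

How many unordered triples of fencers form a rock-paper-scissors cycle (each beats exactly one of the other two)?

7

Win totals: Mori 3, Dube 5, Quon 1, Voss 3, Wren 2, Orr 2, Endo 5.
A fencer with w wins dominates both others in C(w,2) triples; summing gives 3 + 10 + 0 + 3 + 1 + 1 + 10 = 28 transitive triples.
Total triples C(7,3) = 35, so cyclic triples = 35 − 28 = 7.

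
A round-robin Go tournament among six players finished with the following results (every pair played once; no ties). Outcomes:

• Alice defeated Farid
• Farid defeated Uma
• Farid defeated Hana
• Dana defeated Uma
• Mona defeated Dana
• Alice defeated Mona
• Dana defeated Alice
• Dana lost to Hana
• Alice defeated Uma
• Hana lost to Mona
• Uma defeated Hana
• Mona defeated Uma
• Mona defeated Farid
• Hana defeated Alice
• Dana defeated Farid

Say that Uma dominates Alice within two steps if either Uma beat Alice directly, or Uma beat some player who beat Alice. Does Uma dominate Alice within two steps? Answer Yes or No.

Uma did not beat Alice directly.
Uma beat Hana. Of those, Hana beat Alice.

Yes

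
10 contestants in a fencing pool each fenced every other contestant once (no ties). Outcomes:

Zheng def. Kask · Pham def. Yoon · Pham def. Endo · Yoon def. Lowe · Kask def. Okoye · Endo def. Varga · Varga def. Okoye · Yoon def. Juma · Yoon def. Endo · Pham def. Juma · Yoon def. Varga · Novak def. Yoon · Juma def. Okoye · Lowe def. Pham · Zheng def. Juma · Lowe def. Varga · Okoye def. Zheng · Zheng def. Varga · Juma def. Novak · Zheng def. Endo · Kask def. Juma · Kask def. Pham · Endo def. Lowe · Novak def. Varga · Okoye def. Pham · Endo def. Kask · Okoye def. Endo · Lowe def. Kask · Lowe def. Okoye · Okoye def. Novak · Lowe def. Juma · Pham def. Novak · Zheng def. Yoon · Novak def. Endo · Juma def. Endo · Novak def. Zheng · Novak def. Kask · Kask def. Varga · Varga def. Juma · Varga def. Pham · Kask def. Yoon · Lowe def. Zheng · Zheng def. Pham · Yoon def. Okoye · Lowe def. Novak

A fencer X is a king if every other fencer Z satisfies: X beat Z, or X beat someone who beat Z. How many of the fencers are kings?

Okoye reaches everyone (king).
Yoon reaches everyone (king).
Pham reaches everyone (king).
Juma reaches everyone (king).
Endo reaches everyone (king).
Zheng reaches everyone (king).
Lowe reaches everyone (king).
Varga cannot reach Lowe, Kask in two steps.
Kask reaches everyone (king).
Novak reaches everyone (king).
Kings: Okoye, Yoon, Pham, Juma, Endo, Zheng, Lowe, Kask, Novak — 9.

9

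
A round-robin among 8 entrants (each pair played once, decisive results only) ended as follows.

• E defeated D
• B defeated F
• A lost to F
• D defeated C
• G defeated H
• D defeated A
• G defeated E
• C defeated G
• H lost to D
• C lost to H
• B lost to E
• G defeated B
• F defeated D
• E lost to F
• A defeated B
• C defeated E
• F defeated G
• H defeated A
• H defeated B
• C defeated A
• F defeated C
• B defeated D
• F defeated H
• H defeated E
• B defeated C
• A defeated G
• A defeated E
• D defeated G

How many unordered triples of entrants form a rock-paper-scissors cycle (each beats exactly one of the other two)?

Win totals: A 3, B 3, C 3, D 4, E 2, F 6, G 3, H 4.
An entrant with w wins dominates both others in C(w,2) triples; summing gives 3 + 3 + 3 + 6 + 1 + 15 + 3 + 6 = 40 transitive triples.
Total triples C(8,3) = 56, so cyclic triples = 56 − 40 = 16.

16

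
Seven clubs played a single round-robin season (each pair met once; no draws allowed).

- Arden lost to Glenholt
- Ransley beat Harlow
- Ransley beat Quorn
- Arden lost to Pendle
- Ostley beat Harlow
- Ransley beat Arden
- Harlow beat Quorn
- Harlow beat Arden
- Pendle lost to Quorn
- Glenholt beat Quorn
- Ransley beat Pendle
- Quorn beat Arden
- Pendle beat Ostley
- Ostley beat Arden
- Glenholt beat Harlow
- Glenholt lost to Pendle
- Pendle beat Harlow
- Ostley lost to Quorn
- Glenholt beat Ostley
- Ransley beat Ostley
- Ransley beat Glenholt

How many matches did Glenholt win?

4

Glenholt's results: beat Harlow, Ostley, Quorn, Arden; lost to Pendle, Ransley.
That is 4 wins.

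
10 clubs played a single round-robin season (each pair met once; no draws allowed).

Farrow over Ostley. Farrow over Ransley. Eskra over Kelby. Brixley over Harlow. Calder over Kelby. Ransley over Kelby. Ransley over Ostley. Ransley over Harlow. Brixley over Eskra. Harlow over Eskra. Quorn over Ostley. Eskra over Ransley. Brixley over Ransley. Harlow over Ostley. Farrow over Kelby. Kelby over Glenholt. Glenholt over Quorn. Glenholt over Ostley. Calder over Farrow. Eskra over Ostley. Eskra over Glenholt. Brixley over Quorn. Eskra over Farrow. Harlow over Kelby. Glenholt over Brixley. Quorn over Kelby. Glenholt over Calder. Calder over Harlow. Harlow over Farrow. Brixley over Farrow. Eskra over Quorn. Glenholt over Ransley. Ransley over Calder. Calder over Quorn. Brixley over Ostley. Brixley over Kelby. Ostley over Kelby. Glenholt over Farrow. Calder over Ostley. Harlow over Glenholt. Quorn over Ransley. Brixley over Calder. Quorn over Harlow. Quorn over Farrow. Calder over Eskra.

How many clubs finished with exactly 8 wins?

Win totals: Eskra 6, Calder 6, Ostley 1, Farrow 3, Kelby 1, Brixley 8, Ransley 4, Harlow 5, Quorn 5, Glenholt 6.
Exactly 8: Brixley — 1 club.

1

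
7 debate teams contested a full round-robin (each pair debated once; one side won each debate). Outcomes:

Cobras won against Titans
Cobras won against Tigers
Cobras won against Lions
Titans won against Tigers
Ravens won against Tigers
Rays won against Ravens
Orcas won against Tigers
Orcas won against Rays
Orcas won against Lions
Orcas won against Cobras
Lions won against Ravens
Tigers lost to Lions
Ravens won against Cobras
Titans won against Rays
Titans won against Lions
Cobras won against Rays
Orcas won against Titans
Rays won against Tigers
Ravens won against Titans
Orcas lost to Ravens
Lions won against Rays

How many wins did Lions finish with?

3

Lions' results: beat Tigers, Ravens, Rays; lost to Cobras, Orcas, Titans.
That is 3 wins.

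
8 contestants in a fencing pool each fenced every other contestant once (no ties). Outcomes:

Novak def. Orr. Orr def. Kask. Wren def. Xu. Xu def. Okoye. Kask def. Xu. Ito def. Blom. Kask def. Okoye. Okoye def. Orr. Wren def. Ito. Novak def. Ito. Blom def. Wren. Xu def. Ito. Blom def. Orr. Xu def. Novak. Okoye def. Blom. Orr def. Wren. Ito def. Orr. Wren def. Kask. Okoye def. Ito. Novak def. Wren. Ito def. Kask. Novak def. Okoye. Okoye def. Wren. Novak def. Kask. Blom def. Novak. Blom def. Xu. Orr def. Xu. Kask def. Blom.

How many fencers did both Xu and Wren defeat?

Xu beat: Okoye, Ito, Novak.
Wren beat: Xu, Ito, Kask.
Both beat: Ito — 1.

1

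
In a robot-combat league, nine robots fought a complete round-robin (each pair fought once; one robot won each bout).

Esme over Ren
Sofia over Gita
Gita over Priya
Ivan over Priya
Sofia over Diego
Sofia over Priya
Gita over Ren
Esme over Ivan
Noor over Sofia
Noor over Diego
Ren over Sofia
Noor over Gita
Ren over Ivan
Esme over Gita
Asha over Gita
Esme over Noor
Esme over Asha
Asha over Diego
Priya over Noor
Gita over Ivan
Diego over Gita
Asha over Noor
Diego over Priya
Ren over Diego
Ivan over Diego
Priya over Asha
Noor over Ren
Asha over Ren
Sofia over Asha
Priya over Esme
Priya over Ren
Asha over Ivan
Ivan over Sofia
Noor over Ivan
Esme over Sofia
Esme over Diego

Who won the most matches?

Esme

Win totals: Ren 3, Diego 2, Gita 3, Noor 5, Ivan 3, Asha 5, Esme 7, Sofia 4, Priya 4.
Esme leads with 7 wins (next highest: 5).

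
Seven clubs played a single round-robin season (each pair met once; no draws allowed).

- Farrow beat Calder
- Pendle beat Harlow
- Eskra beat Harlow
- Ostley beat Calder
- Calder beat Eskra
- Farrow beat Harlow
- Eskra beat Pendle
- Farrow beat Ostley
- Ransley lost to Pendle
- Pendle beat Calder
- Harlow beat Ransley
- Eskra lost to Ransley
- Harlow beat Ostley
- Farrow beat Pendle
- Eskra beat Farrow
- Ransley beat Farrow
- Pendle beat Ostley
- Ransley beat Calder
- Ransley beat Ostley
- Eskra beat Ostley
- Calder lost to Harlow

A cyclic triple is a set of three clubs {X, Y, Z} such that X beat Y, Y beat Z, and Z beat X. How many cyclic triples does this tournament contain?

Win totals: Pendle 4, Farrow 4, Ransley 4, Harlow 3, Eskra 4, Calder 1, Ostley 1.
A club with w wins dominates both others in C(w,2) triples; summing gives 6 + 6 + 6 + 3 + 6 + 0 + 0 = 27 transitive triples.
Total triples C(7,3) = 35, so cyclic triples = 35 − 27 = 8.

8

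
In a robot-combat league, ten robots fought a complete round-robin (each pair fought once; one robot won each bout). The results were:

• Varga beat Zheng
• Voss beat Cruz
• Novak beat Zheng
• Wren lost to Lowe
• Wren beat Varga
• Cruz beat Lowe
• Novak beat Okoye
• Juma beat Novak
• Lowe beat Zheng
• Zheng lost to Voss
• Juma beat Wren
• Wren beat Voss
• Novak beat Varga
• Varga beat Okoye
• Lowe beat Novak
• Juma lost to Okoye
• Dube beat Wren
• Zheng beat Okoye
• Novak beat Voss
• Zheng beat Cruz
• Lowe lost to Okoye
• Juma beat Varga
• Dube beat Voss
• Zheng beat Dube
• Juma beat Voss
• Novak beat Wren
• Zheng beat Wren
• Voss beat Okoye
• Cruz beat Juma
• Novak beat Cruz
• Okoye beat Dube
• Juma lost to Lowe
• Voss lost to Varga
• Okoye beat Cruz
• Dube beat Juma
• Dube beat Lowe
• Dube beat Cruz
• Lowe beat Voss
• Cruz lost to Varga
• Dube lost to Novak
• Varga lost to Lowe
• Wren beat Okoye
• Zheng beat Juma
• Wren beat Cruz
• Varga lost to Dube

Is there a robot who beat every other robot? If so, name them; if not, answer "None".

Highest win total is Novak with 7 (out of 9 possible).
Novak lost to Lowe, Juma, so no robot went undefeated.

None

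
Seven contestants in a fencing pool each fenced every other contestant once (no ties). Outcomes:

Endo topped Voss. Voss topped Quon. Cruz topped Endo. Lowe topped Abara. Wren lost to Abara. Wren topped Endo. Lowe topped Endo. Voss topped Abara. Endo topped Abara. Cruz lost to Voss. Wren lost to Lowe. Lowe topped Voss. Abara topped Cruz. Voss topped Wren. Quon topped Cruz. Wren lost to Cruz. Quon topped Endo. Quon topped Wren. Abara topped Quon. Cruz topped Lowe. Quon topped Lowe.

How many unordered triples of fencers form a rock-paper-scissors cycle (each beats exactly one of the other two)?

Win totals: Quon 4, Endo 2, Wren 1, Abara 3, Lowe 4, Cruz 3, Voss 4.
A fencer with w wins dominates both others in C(w,2) triples; summing gives 6 + 1 + 0 + 3 + 6 + 3 + 6 = 25 transitive triples.
Total triples C(7,3) = 35, so cyclic triples = 35 − 25 = 10.

10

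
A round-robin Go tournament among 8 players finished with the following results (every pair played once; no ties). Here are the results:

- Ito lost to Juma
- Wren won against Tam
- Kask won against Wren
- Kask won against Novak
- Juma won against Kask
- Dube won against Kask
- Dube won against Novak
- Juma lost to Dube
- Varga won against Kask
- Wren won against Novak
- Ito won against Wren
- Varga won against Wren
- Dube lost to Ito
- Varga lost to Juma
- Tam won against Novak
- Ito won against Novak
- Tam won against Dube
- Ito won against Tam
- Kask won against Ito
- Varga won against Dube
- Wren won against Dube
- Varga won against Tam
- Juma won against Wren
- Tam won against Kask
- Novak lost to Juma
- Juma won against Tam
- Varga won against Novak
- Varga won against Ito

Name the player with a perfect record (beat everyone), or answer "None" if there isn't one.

Highest win total is Varga with 6 (out of 7 possible).
Varga lost to Juma, so no player went undefeated.

None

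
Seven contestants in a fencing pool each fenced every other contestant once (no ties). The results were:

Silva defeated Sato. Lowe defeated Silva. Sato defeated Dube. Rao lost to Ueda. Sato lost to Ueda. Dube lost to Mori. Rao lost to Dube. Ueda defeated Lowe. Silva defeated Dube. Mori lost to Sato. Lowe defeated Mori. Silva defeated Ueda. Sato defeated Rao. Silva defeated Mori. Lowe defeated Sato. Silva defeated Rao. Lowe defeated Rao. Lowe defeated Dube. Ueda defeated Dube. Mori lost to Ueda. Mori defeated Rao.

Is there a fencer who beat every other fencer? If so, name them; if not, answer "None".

None

Highest win total is Ueda with 5 (out of 6 possible).
Ueda lost to Silva, so no fencer went undefeated.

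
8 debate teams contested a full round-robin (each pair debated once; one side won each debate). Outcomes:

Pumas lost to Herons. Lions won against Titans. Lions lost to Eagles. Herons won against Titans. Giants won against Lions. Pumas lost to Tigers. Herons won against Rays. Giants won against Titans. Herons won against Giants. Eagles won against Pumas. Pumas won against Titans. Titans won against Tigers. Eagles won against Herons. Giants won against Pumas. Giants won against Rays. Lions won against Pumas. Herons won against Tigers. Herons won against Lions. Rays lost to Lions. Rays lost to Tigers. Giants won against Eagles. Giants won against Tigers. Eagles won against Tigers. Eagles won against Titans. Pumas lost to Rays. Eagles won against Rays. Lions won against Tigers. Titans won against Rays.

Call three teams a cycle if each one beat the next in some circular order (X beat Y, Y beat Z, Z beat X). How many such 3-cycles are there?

3

Win totals: Rays 1, Titans 2, Tigers 2, Pumas 1, Lions 4, Eagles 6, Herons 6, Giants 6.
A team with w wins dominates both others in C(w,2) triples; summing gives 0 + 1 + 1 + 0 + 6 + 15 + 15 + 15 = 53 transitive triples.
Total triples C(8,3) = 56, so cyclic triples = 56 − 53 = 3.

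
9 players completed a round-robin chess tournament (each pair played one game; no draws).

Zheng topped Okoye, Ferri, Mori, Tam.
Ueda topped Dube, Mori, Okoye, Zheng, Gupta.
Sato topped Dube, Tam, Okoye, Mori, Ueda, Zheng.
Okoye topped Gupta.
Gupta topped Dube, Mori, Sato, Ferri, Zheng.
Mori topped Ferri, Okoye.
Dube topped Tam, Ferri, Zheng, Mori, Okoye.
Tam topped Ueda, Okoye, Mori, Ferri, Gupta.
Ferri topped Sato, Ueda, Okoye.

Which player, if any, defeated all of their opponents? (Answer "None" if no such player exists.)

None

Highest win total is Sato with 6 (out of 8 possible).
Sato lost to Gupta, Ferri, so no player went undefeated.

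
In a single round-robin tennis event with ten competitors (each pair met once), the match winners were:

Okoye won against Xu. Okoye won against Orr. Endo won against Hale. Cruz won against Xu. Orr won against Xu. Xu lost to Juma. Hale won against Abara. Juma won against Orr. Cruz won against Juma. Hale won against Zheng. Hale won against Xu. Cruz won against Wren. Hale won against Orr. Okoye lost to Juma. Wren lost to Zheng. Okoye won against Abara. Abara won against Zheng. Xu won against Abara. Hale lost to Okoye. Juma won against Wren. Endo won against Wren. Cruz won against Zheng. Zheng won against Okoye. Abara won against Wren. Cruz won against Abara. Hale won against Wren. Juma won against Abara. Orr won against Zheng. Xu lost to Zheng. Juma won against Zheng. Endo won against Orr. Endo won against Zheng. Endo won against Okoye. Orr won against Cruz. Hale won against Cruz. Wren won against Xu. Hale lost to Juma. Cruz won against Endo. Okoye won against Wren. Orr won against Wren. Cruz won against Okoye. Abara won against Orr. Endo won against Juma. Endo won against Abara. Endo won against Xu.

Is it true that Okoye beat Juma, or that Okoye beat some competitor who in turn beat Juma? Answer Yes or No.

Okoye did not beat Juma directly.
Okoye beat Wren, Xu, Orr, Hale, Abara, but each of them lost to Juma. No two-step path.

No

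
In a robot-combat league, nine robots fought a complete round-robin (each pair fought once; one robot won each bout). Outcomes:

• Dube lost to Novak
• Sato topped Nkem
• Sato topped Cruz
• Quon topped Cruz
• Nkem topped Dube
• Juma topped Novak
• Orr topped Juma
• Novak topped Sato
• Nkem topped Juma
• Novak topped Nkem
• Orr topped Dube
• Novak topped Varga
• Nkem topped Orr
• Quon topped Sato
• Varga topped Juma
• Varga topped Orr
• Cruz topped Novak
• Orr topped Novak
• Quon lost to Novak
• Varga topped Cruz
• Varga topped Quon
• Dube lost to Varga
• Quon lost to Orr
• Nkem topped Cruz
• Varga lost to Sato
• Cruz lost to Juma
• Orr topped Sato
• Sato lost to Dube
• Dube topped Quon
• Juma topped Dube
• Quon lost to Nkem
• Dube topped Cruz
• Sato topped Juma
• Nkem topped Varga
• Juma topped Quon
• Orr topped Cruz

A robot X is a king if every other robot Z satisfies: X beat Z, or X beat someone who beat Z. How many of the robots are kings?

4

Nkem reaches everyone (king).
Orr reaches everyone (king).
Varga cannot reach Nkem in two steps.
Dube cannot reach Orr in two steps.
Sato reaches everyone (king).
Cruz cannot reach Orr, Juma in two steps.
Quon cannot reach Orr, Dube in two steps.
Juma cannot reach Orr in two steps.
Novak reaches everyone (king).
Kings: Nkem, Orr, Sato, Novak — 4.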